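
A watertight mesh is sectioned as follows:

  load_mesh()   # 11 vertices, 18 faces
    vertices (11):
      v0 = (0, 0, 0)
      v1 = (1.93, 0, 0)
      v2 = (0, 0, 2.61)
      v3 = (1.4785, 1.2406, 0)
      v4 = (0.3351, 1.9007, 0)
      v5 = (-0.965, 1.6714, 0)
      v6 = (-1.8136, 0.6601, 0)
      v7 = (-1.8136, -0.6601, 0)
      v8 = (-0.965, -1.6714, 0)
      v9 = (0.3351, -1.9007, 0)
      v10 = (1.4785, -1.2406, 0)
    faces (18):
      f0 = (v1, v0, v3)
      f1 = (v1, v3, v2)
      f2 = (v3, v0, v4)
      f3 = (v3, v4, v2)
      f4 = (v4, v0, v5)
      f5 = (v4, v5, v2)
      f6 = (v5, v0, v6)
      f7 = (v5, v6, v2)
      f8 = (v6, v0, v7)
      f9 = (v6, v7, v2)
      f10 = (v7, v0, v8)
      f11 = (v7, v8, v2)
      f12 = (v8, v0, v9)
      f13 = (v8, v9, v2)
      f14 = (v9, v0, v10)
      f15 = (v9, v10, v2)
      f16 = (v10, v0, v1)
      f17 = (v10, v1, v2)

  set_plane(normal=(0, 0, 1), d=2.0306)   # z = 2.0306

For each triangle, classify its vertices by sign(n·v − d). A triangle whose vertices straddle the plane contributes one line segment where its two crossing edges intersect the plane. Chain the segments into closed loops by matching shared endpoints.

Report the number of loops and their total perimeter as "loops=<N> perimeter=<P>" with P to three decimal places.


Straddling triangles (9 of 18):
  (v1,v3,v2) [--+] → (0.328216, 0.275404, 2.0306)–(0.428445, 0, 2.0306)  len=0.2931
  (v3,v4,v2) [--+] → (0.0743896, 0.421941, 2.0306)–(0.328216, 0.275404, 2.0306)  len=0.2931
  (v4,v5,v2) [--+] → (-0.214223, 0.371038, 2.0306)–(0.0743896, 0.421941, 2.0306)  len=0.2931
  (v5,v6,v2) [--+] → (-0.402605, 0.146537, 2.0306)–(-0.214223, 0.371038, 2.0306)  len=0.2931
  (v6,v7,v2) [--+] → (-0.402605, -0.146537, 2.0306)–(-0.402605, 0.146537, 2.0306)  len=0.2931
  (v7,v8,v2) [--+] → (-0.214223, -0.371038, 2.0306)–(-0.402605, -0.146537, 2.0306)  len=0.2931
  (v8,v9,v2) [--+] → (0.0743896, -0.421941, 2.0306)–(-0.214223, -0.371038, 2.0306)  len=0.2931
  (v9,v10,v2) [--+] → (0.328216, -0.275404, 2.0306)–(0.0743896, -0.421941, 2.0306)  len=0.2931
  (v10,v1,v2) [--+] → (0.428445, 0, 2.0306)–(0.328216, -0.275404, 2.0306)  len=0.2931

Chained into 1 loop(s):
  loop 1: 9 segments, perimeter = 2.6377
Total perimeter = 2.638

loops=1 perimeter=2.638


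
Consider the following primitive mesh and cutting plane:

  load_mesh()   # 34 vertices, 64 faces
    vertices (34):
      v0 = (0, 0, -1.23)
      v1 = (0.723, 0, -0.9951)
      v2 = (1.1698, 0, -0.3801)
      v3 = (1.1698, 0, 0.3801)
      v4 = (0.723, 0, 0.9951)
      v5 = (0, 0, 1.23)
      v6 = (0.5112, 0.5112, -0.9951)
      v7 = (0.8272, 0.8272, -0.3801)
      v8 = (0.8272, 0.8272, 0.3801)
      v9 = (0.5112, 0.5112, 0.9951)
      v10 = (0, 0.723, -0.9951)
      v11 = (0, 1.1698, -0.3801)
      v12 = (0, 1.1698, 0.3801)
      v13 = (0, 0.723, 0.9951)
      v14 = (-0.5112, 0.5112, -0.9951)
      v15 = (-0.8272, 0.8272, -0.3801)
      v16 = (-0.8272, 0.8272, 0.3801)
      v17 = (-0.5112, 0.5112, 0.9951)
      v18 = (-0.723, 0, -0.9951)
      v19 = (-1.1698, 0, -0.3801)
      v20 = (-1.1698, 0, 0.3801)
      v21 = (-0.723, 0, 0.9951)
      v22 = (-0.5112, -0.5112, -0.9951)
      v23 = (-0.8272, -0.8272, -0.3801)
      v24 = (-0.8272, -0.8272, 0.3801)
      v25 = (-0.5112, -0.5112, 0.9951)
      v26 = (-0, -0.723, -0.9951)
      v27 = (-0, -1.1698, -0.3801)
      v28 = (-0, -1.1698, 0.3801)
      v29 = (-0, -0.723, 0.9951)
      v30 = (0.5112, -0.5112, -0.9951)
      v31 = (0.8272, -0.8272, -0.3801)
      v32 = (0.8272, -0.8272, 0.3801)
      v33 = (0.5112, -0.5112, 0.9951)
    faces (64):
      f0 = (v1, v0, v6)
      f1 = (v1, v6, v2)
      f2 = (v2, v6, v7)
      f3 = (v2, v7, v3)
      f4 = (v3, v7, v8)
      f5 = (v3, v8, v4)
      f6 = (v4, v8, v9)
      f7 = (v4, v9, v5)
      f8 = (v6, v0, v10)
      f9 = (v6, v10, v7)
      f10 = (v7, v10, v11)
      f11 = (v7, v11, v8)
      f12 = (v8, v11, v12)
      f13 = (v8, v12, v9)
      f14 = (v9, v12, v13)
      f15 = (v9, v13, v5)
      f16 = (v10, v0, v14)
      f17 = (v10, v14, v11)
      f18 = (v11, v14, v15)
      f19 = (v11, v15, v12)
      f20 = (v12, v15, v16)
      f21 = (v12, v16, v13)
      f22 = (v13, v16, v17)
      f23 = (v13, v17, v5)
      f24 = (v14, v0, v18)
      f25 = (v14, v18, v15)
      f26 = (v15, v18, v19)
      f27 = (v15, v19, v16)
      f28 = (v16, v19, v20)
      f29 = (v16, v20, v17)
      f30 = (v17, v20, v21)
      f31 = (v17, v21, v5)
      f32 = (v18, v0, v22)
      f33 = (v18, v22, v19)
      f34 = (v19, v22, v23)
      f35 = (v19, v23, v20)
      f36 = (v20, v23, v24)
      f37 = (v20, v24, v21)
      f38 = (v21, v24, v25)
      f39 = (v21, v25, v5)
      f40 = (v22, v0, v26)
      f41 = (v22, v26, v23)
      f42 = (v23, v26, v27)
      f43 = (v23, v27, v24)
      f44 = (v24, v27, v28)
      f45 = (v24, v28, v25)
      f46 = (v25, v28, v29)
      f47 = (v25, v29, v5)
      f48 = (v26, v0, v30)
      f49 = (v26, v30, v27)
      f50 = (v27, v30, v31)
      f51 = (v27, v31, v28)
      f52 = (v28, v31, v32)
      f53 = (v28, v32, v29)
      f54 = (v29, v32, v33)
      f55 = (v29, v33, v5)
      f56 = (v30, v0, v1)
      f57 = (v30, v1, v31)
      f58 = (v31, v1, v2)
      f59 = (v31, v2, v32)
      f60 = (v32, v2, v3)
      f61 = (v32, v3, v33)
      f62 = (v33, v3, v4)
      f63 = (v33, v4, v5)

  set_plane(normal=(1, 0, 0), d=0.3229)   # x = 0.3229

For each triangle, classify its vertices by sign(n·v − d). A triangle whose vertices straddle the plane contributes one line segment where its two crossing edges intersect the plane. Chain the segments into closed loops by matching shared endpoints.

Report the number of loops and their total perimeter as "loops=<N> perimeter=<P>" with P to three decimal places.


Straddling triangles (20 of 64):
  (v1,v0,v6) [+-+] → (0.3229, 0, -1.12509)–(0.3229, 0.3229, -1.08163)  len=0.3258
  (v4,v9,v5) [++-] → (0.3229, 0.3229, 1.08163)–(0.3229, 0, 1.12509)  len=0.3258
  (v6,v0,v10) [+--] → (0.3229, 0.3229, -1.08163)–(0.3229, 0.589216, -0.9951)  len=0.2800
  (v6,v10,v7) [+-+] → (0.3229, 0.589216, -0.9951)–(0.3229, 0.763675, -0.755033)  len=0.2968
  (v7,v10,v11) [+--] → (0.3229, 0.763675, -0.755033)–(0.3229, 1.03607, -0.3801)  len=0.4634
  (v7,v11,v8) [+-+] → (0.3229, 1.03607, -0.3801)–(0.3229, 1.03607, -0.0833537)  len=0.2967
  (v8,v11,v12) [+--] → (0.3229, 1.03607, -0.0833537)–(0.3229, 1.03607, 0.3801)  len=0.4635
  (v8,v12,v9) [+-+] → (0.3229, 1.03607, 0.3801)–(0.3229, 0.753795, 0.768565)  len=0.4802
  (v9,v12,v13) [+--] → (0.3229, 0.753795, 0.768565)–(0.3229, 0.589216, 0.9951)  len=0.2800
  (v9,v13,v5) [+--] → (0.3229, 0.589216, 0.9951)–(0.3229, 0.3229, 1.08163)  len=0.2800
  (v26,v0,v30) [--+] → (0.3229, -0.3229, -1.08163)–(0.3229, -0.589216, -0.9951)  len=0.2800
  (v26,v30,v27) [-+-] → (0.3229, -0.589216, -0.9951)–(0.3229, -0.753795, -0.768565)  len=0.2800
  (v27,v30,v31) [-++] → (0.3229, -0.753795, -0.768565)–(0.3229, -1.03607, -0.3801)  len=0.4802
  (v27,v31,v28) [-+-] → (0.3229, -1.03607, -0.3801)–(0.3229, -1.03607, 0.0833537)  len=0.4635
  (v28,v31,v32) [-++] → (0.3229, -1.03607, 0.0833537)–(0.3229, -1.03607, 0.3801)  len=0.2967
  (v28,v32,v29) [-+-] → (0.3229, -1.03607, 0.3801)–(0.3229, -0.763675, 0.755033)  len=0.4634
  (v29,v32,v33) [-++] → (0.3229, -0.763675, 0.755033)–(0.3229, -0.589216, 0.9951)  len=0.2968
  (v29,v33,v5) [-+-] → (0.3229, -0.589216, 0.9951)–(0.3229, -0.3229, 1.08163)  len=0.2800
  (v30,v0,v1) [+-+] → (0.3229, -0.3229, -1.08163)–(0.3229, 0, -1.12509)  len=0.3258
  (v33,v4,v5) [++-] → (0.3229, 0, 1.12509)–(0.3229, -0.3229, 1.08163)  len=0.3258

Chained into 1 loop(s):
  loop 1: 20 segments, perimeter = 6.9845
Total perimeter = 6.985

loops=1 perimeter=6.985


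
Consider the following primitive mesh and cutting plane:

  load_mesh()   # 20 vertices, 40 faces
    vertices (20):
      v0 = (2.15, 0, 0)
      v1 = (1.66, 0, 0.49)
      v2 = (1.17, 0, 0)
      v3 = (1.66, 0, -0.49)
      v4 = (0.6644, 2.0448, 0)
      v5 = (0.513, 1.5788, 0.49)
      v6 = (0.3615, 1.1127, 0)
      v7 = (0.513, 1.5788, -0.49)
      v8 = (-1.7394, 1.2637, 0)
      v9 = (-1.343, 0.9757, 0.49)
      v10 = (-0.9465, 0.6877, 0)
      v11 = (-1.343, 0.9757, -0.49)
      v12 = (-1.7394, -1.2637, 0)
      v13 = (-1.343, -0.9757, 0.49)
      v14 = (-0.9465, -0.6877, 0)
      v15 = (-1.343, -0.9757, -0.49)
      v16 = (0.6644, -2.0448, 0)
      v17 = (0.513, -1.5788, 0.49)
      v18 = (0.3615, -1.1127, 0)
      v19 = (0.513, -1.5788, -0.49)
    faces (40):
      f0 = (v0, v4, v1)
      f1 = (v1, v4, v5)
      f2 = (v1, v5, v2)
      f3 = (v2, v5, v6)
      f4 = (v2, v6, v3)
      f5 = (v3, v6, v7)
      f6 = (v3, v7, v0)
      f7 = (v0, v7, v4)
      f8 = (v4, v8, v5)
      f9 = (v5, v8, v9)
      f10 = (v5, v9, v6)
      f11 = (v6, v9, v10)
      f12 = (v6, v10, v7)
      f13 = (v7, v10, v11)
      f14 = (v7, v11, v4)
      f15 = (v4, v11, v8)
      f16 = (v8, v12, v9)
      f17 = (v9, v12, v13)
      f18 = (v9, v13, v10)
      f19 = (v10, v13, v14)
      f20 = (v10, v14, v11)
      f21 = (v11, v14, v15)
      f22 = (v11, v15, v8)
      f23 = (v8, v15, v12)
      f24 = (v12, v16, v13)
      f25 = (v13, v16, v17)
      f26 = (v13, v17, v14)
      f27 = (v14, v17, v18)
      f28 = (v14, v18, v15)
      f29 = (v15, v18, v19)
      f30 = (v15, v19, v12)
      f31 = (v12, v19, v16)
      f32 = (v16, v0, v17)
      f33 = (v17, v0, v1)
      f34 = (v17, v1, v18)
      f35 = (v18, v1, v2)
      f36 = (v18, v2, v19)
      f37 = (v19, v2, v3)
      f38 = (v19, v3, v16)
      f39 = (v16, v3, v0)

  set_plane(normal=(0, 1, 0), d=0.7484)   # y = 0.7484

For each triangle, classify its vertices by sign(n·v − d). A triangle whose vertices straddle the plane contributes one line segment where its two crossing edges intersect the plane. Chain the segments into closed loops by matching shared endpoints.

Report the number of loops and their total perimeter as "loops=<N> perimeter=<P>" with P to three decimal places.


Straddling triangles (18 of 40):
  (v0,v4,v1) [-+-] → (1.60627, 0.7484, 0)–(1.29561, 0.7484, 0.310659)  len=0.4393
  (v1,v4,v5) [-++] → (1.29561, 0.7484, 0.310659)–(1.11629, 0.7484, 0.49)  len=0.2536
  (v1,v5,v2) [-+-] → (1.11629, 0.7484, 0.49)–(0.858562, 0.7484, 0.232275)  len=0.3645
  (v2,v5,v6) [-++] → (0.858562, 0.7484, 0.232275)–(0.626204, 0.7484, 0)  len=0.3285
  (v2,v6,v3) [-+-] → (0.626204, 0.7484, 0)–(0.786631, 0.7484, -0.160427)  len=0.2269
  (v3,v6,v7) [-++] → (0.786631, 0.7484, -0.160427)–(1.11629, 0.7484, -0.49)  len=0.4661
  (v3,v7,v0) [-+-] → (1.11629, 0.7484, -0.49)–(1.37401, 0.7484, -0.232275)  len=0.3645
  (v0,v7,v4) [-++] → (1.37401, 0.7484, -0.232275)–(1.60627, 0.7484, 0)  len=0.3285
  (v6,v9,v10) [++-] → (-1.03007, 0.7484, 0.103274)–(-0.759687, 0.7484, 0)  len=0.2894
  (v6,v10,v7) [+-+] → (-0.759687, 0.7484, 0)–(-0.847082, 0.7484, -0.0333778)  len=0.0936
  (v7,v10,v11) [+-+] → (-0.847082, 0.7484, -0.0333778)–(-1.03007, 0.7484, -0.103274)  len=0.1959
  (v8,v12,v9) [+-+] → (-1.7394, 0.7484, 0)–(-1.38323, 0.7484, 0.440265)  len=0.5663
  (v9,v12,v13) [+--] → (-1.38323, 0.7484, 0.440265)–(-1.343, 0.7484, 0.49)  len=0.0640
  (v9,v13,v10) [+--] → (-1.343, 0.7484, 0.49)–(-1.03007, 0.7484, 0.103274)  len=0.4975
  (v10,v14,v11) [--+] → (-1.28882, 0.7484, -0.423043)–(-1.03007, 0.7484, -0.103274)  len=0.4113
  (v11,v14,v15) [+--] → (-1.28882, 0.7484, -0.423043)–(-1.343, 0.7484, -0.49)  len=0.0861
  (v11,v15,v8) [+-+] → (-1.343, 0.7484, -0.49)–(-1.64819, 0.7484, -0.112752)  len=0.4852
  (v8,v15,v12) [+--] → (-1.64819, 0.7484, -0.112752)–(-1.7394, 0.7484, 0)  len=0.1450

Chained into 2 loop(s):
  loop 1: 8 segments, perimeter = 2.7719
  loop 2: 10 segments, perimeter = 2.8343
Total perimeter = 5.606

loops=2 perimeter=5.606


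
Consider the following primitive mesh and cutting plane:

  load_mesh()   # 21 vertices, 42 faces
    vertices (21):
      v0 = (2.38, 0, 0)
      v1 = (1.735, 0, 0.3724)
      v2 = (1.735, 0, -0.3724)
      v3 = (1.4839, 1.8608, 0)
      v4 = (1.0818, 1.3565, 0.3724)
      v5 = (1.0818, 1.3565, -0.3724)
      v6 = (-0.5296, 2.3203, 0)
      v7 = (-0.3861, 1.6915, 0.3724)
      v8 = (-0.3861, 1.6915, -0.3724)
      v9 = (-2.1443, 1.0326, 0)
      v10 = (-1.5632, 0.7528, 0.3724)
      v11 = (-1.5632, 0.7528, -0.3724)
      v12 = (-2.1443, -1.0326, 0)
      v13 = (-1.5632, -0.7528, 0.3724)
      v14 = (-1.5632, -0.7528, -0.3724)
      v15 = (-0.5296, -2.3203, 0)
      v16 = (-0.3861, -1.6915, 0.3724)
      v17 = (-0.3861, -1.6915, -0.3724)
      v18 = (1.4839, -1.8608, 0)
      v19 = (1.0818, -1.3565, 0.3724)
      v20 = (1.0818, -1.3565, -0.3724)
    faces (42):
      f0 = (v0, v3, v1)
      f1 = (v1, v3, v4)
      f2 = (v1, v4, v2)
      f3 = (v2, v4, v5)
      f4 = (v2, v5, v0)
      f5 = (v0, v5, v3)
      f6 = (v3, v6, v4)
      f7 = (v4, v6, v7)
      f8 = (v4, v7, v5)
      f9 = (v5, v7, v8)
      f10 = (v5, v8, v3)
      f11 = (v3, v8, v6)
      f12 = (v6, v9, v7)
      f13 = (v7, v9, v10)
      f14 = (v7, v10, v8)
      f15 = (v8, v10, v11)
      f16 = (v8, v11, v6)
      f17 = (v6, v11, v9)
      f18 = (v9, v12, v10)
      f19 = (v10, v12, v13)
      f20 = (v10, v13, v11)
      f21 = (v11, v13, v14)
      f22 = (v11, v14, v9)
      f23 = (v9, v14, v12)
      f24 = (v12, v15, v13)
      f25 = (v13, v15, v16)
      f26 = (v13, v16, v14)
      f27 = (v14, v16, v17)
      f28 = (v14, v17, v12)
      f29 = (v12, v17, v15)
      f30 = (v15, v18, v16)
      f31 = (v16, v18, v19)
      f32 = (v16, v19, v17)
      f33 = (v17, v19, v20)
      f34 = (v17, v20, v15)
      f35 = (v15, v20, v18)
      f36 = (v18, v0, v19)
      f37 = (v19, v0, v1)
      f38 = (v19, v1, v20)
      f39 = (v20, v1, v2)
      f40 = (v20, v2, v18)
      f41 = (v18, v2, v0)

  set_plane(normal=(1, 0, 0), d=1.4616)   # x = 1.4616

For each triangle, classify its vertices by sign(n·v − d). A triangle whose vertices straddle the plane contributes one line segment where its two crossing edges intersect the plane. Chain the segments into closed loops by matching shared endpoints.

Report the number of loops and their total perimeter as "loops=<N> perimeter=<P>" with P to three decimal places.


Straddling triangles (16 of 42):
  (v1,v3,v4) [++-] → (1.4616, 1.83283, 0.0206529)–(1.4616, 0.56777, 0.3724)  len=1.3131
  (v1,v4,v2) [+-+] → (1.4616, 0.56777, 0.3724)–(1.4616, 0.56777, -0.0606604)  len=0.4331
  (v2,v4,v5) [+--] → (1.4616, 0.56777, -0.0606604)–(1.4616, 0.56777, -0.3724)  len=0.3117
  (v2,v5,v0) [+-+] → (1.4616, 0.56777, -0.3724)–(1.4616, 0.959644, -0.263451)  len=0.4067
  (v0,v5,v3) [+-+] → (1.4616, 0.959644, -0.263451)–(1.4616, 1.83283, -0.0206529)  len=0.9063
  (v3,v6,v4) [+--] → (1.4616, 1.86589, 0)–(1.4616, 1.83283, 0.0206529)  len=0.0390
  (v5,v8,v3) [--+] → (1.4616, 1.85878, -0.00444092)–(1.4616, 1.83283, -0.0206529)  len=0.0306
  (v3,v8,v6) [+--] → (1.4616, 1.85878, -0.00444092)–(1.4616, 1.86589, 0)  len=0.0084
  (v15,v18,v16) [-+-] → (1.4616, -1.86589, 0)–(1.4616, -1.85878, 0.00444092)  len=0.0084
  (v16,v18,v19) [-+-] → (1.4616, -1.85878, 0.00444092)–(1.4616, -1.83283, 0.0206529)  len=0.0306
  (v15,v20,v18) [--+] → (1.4616, -1.83283, -0.0206529)–(1.4616, -1.86589, 0)  len=0.0390
  (v18,v0,v19) [++-] → (1.4616, -0.959644, 0.263451)–(1.4616, -1.83283, 0.0206529)  len=0.9063
  (v19,v0,v1) [-++] → (1.4616, -0.959644, 0.263451)–(1.4616, -0.56777, 0.3724)  len=0.4067
  (v19,v1,v20) [-+-] → (1.4616, -0.56777, 0.3724)–(1.4616, -0.56777, 0.0606604)  len=0.3117
  (v20,v1,v2) [-++] → (1.4616, -0.56777, 0.0606604)–(1.4616, -0.56777, -0.3724)  len=0.4331
  (v20,v2,v18) [-++] → (1.4616, -0.56777, -0.3724)–(1.4616, -1.83283, -0.0206529)  len=1.3131

Chained into 2 loop(s):
  loop 1: 8 segments, perimeter = 3.4489
  loop 2: 8 segments, perimeter = 3.4489
Total perimeter = 6.898

loops=2 perimeter=6.898


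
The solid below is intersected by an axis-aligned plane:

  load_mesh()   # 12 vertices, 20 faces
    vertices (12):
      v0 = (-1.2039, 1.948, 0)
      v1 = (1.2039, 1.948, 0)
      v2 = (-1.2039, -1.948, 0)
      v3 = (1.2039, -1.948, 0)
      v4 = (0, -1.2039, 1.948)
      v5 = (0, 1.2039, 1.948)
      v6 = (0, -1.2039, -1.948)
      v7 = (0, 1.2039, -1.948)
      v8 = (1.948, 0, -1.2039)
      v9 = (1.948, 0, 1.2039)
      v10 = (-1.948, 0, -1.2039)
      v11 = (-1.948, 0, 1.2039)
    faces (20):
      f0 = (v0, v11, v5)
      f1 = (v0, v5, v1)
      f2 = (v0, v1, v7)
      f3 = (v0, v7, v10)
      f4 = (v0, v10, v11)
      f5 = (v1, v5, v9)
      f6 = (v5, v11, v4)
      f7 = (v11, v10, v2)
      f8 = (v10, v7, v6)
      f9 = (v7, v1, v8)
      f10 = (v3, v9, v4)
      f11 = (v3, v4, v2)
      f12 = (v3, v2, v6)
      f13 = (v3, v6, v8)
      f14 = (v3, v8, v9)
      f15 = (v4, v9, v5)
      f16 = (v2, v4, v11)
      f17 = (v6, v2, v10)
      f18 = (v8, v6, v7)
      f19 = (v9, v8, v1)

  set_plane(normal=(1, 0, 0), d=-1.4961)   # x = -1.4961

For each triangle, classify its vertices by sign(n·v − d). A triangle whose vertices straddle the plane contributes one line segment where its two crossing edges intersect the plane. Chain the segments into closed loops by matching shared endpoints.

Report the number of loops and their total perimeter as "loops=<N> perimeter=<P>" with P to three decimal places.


Straddling triangles (8 of 20):
  (v0,v11,v5) [+-+] → (-1.4961, 1.18304, 0.472758)–(-1.4961, 0.279283, 1.37652)  len=1.2781
  (v0,v7,v10) [++-] → (-1.4961, 0.279283, -1.37652)–(-1.4961, 1.18304, -0.472758)  len=1.2781
  (v0,v10,v11) [+--] → (-1.4961, 1.18304, -0.472758)–(-1.4961, 1.18304, 0.472758)  len=0.9455
  (v5,v11,v4) [+-+] → (-1.4961, 0.279283, 1.37652)–(-1.4961, -0.279283, 1.37652)  len=0.5586
  (v11,v10,v2) [--+] → (-1.4961, -1.18304, -0.472758)–(-1.4961, -1.18304, 0.472758)  len=0.9455
  (v10,v7,v6) [-++] → (-1.4961, 0.279283, -1.37652)–(-1.4961, -0.279283, -1.37652)  len=0.5586
  (v2,v4,v11) [++-] → (-1.4961, -0.279283, 1.37652)–(-1.4961, -1.18304, 0.472758)  len=1.2781
  (v6,v2,v10) [++-] → (-1.4961, -1.18304, -0.472758)–(-1.4961, -0.279283, -1.37652)  len=1.2781

Chained into 1 loop(s):
  loop 1: 8 segments, perimeter = 8.1206
Total perimeter = 8.121

loops=1 perimeter=8.121


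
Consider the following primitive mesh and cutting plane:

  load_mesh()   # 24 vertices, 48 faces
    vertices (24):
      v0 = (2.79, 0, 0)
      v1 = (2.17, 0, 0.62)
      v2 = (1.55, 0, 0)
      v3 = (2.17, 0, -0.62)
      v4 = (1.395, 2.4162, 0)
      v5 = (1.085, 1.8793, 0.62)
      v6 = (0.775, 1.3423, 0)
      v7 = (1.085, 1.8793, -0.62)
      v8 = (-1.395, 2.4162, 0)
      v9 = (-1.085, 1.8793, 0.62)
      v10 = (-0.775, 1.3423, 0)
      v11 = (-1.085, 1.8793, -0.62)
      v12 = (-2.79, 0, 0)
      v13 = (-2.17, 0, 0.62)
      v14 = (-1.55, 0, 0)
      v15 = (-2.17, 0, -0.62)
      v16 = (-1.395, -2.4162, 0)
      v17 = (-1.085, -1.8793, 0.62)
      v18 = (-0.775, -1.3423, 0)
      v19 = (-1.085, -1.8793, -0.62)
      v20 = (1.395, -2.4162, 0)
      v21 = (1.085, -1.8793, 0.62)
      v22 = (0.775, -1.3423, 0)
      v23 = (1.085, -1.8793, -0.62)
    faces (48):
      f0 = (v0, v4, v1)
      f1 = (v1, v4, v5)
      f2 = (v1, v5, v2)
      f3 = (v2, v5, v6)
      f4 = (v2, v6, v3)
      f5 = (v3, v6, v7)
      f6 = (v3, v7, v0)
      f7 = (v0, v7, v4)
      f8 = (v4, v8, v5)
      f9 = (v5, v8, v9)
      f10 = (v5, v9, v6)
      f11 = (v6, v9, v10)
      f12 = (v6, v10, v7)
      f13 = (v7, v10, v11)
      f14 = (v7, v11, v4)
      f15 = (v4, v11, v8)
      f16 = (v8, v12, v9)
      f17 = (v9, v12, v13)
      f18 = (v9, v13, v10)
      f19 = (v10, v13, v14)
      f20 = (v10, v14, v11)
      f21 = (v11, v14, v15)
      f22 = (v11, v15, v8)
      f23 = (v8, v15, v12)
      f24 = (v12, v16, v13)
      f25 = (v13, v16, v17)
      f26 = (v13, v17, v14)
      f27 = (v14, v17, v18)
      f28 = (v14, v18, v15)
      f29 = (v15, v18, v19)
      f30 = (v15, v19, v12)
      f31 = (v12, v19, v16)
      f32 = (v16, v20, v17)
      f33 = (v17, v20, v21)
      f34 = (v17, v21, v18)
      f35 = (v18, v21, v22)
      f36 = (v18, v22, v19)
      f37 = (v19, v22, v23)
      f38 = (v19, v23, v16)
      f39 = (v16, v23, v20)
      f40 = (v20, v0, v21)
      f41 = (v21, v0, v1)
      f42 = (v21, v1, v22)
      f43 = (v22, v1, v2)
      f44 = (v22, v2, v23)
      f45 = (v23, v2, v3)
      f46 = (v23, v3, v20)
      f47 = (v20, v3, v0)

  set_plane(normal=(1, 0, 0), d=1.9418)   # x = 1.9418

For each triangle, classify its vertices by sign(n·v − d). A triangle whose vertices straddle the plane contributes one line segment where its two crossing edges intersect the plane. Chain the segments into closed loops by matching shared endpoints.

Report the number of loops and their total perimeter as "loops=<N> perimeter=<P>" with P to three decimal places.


loops=1 perimeter=6.786

Straddling triangles (14 of 48):
  (v0,v4,v1) [+-+] → (1.9418, 1.46912, 0)–(1.9418, 0.711454, 0.43744)  len=0.8749
  (v1,v4,v5) [+--] → (1.9418, 0.711454, 0.43744)–(1.9418, 0.395259, 0.62)  len=0.3651
  (v1,v5,v2) [+--] → (1.9418, 0.395259, 0.62)–(1.9418, 0, 0.3918)  len=0.4564
  (v2,v6,v3) [--+] → (1.9418, 0.219579, -0.518578)–(1.9418, 0, -0.3918)  len=0.2535
  (v3,v6,v7) [+--] → (1.9418, 0.219579, -0.518578)–(1.9418, 0.395259, -0.62)  len=0.2029
  (v3,v7,v0) [+-+] → (1.9418, 0.395259, -0.62)–(1.9418, 0.93491, -0.308436)  len=0.6231
  (v0,v7,v4) [+--] → (1.9418, 0.93491, -0.308436)–(1.9418, 1.46912, 0)  len=0.6169
  (v20,v0,v21) [-+-] → (1.9418, -1.46912, 0)–(1.9418, -0.93491, 0.308436)  len=0.6169
  (v21,v0,v1) [-++] → (1.9418, -0.93491, 0.308436)–(1.9418, -0.395259, 0.62)  len=0.6231
  (v21,v1,v22) [-+-] → (1.9418, -0.395259, 0.62)–(1.9418, -0.219579, 0.518578)  len=0.2029
  (v22,v1,v2) [-+-] → (1.9418, -0.219579, 0.518578)–(1.9418, 0, 0.3918)  len=0.2535
  (v23,v2,v3) [--+] → (1.9418, 0, -0.3918)–(1.9418, -0.395259, -0.62)  len=0.4564
  (v23,v3,v20) [-+-] → (1.9418, -0.395259, -0.62)–(1.9418, -0.711454, -0.43744)  len=0.3651
  (v20,v3,v0) [-++] → (1.9418, -0.711454, -0.43744)–(1.9418, -1.46912, 0)  len=0.8749

Chained into 1 loop(s):
  loop 1: 14 segments, perimeter = 6.7856
Total perimeter = 6.786


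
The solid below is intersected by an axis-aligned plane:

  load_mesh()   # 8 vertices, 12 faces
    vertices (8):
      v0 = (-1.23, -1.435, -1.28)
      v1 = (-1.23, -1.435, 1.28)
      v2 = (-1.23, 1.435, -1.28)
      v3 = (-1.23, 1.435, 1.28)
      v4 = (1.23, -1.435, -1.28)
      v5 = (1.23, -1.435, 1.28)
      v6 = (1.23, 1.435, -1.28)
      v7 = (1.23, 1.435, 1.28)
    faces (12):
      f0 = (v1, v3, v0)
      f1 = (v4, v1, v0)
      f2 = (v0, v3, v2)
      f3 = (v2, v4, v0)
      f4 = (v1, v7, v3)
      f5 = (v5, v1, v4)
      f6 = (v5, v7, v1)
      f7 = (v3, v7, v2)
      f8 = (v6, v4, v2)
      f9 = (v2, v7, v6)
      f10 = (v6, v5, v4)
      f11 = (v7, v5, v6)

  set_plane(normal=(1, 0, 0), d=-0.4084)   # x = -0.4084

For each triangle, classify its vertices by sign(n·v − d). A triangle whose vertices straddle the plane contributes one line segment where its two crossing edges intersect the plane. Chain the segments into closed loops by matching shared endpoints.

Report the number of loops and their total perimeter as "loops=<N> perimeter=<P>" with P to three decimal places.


loops=1 perimeter=10.860

Straddling triangles (8 of 12):
  (v4,v1,v0) [+--] → (-0.4084, -1.435, 0.425002)–(-0.4084, -1.435, -1.28)  len=1.7050
  (v2,v4,v0) [-+-] → (-0.4084, 0.476467, -1.28)–(-0.4084, -1.435, -1.28)  len=1.9115
  (v1,v7,v3) [-+-] → (-0.4084, -0.476467, 1.28)–(-0.4084, 1.435, 1.28)  len=1.9115
  (v5,v1,v4) [+-+] → (-0.4084, -1.435, 1.28)–(-0.4084, -1.435, 0.425002)  len=0.8550
  (v5,v7,v1) [++-] → (-0.4084, -0.476467, 1.28)–(-0.4084, -1.435, 1.28)  len=0.9585
  (v3,v7,v2) [-+-] → (-0.4084, 1.435, 1.28)–(-0.4084, 1.435, -0.425002)  len=1.7050
  (v6,v4,v2) [++-] → (-0.4084, 0.476467, -1.28)–(-0.4084, 1.435, -1.28)  len=0.9585
  (v2,v7,v6) [-++] → (-0.4084, 1.435, -0.425002)–(-0.4084, 1.435, -1.28)  len=0.8550

Chained into 1 loop(s):
  loop 1: 8 segments, perimeter = 10.8600
Total perimeter = 10.860


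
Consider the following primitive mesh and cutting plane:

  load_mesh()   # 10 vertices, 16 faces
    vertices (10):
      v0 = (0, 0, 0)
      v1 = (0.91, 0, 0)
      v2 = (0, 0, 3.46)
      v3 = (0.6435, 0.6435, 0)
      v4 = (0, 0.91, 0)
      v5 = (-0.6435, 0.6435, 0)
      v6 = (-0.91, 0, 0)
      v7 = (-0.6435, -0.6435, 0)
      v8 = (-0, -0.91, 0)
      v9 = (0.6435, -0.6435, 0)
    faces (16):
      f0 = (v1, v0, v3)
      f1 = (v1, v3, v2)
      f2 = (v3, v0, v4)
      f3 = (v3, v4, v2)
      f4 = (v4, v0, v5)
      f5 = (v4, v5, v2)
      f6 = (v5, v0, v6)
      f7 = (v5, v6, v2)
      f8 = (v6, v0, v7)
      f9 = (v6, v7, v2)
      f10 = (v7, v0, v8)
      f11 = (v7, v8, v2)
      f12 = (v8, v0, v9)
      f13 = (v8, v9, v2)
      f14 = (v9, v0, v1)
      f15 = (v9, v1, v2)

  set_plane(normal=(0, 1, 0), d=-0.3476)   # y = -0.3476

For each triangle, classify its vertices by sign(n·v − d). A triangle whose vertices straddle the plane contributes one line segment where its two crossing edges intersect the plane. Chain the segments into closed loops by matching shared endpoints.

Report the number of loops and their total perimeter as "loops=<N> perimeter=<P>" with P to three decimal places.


loops=1 perimeter=6.119

Straddling triangles (8 of 16):
  (v6,v0,v7) [++-] → (-0.3476, -0.3476, 0)–(-0.766044, -0.3476, 0)  len=0.4184
  (v6,v7,v2) [+-+] → (-0.766044, -0.3476, 0)–(-0.3476, -0.3476, 1.59101)  len=1.6451
  (v7,v0,v8) [-+-] → (-0.3476, -0.3476, 0)–(0, -0.3476, 0)  len=0.3476
  (v7,v8,v2) [--+] → (0, -0.3476, 2.13836)–(-0.3476, -0.3476, 1.59101)  len=0.6484
  (v8,v0,v9) [-+-] → (0, -0.3476, 0)–(0.3476, -0.3476, 0)  len=0.3476
  (v8,v9,v2) [--+] → (0.3476, -0.3476, 1.59101)–(0, -0.3476, 2.13836)  len=0.6484
  (v9,v0,v1) [-++] → (0.3476, -0.3476, 0)–(0.766044, -0.3476, 0)  len=0.4184
  (v9,v1,v2) [-++] → (0.766044, -0.3476, 0)–(0.3476, -0.3476, 1.59101)  len=1.6451

Chained into 1 loop(s):
  loop 1: 8 segments, perimeter = 6.1191
Total perimeter = 6.119


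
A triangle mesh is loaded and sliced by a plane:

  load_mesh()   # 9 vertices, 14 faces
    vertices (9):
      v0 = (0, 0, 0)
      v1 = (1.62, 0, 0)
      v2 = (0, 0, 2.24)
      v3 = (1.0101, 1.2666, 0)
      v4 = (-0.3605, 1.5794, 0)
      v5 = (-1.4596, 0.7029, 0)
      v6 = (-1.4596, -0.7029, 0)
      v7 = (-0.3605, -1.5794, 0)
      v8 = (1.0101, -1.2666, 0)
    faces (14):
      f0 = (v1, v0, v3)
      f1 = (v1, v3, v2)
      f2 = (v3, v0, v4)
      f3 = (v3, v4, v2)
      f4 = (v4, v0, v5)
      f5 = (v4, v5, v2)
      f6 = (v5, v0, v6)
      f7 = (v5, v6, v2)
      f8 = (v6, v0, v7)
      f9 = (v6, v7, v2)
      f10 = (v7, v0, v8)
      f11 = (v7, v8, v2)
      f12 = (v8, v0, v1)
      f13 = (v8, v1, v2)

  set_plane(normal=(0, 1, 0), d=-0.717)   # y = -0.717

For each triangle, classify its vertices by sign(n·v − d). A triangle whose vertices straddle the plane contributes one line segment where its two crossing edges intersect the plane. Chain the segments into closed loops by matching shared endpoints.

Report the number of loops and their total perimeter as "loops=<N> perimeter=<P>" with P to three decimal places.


Straddling triangles (6 of 14):
  (v6,v0,v7) [++-] → (-0.163656, -0.717, 0)–(-1.44192, -0.717, 0)  len=1.2783
  (v6,v7,v2) [+-+] → (-1.44192, -0.717, 0)–(-0.163656, -0.717, 1.22311)  len=1.7692
  (v7,v0,v8) [-+-] → (-0.163656, -0.717, 0)–(0.5718, -0.717, 0)  len=0.7355
  (v7,v8,v2) [--+] → (0.5718, -0.717, 0.971975)–(-0.163656, -0.717, 1.22311)  len=0.7772
  (v8,v0,v1) [-++] → (0.5718, -0.717, 0)–(1.27475, -0.717, 0)  len=0.7029
  (v8,v1,v2) [-++] → (1.27475, -0.717, 0)–(0.5718, -0.717, 0.971975)  len=1.1995

Chained into 1 loop(s):
  loop 1: 6 segments, perimeter = 6.4625
Total perimeter = 6.463

loops=1 perimeter=6.463


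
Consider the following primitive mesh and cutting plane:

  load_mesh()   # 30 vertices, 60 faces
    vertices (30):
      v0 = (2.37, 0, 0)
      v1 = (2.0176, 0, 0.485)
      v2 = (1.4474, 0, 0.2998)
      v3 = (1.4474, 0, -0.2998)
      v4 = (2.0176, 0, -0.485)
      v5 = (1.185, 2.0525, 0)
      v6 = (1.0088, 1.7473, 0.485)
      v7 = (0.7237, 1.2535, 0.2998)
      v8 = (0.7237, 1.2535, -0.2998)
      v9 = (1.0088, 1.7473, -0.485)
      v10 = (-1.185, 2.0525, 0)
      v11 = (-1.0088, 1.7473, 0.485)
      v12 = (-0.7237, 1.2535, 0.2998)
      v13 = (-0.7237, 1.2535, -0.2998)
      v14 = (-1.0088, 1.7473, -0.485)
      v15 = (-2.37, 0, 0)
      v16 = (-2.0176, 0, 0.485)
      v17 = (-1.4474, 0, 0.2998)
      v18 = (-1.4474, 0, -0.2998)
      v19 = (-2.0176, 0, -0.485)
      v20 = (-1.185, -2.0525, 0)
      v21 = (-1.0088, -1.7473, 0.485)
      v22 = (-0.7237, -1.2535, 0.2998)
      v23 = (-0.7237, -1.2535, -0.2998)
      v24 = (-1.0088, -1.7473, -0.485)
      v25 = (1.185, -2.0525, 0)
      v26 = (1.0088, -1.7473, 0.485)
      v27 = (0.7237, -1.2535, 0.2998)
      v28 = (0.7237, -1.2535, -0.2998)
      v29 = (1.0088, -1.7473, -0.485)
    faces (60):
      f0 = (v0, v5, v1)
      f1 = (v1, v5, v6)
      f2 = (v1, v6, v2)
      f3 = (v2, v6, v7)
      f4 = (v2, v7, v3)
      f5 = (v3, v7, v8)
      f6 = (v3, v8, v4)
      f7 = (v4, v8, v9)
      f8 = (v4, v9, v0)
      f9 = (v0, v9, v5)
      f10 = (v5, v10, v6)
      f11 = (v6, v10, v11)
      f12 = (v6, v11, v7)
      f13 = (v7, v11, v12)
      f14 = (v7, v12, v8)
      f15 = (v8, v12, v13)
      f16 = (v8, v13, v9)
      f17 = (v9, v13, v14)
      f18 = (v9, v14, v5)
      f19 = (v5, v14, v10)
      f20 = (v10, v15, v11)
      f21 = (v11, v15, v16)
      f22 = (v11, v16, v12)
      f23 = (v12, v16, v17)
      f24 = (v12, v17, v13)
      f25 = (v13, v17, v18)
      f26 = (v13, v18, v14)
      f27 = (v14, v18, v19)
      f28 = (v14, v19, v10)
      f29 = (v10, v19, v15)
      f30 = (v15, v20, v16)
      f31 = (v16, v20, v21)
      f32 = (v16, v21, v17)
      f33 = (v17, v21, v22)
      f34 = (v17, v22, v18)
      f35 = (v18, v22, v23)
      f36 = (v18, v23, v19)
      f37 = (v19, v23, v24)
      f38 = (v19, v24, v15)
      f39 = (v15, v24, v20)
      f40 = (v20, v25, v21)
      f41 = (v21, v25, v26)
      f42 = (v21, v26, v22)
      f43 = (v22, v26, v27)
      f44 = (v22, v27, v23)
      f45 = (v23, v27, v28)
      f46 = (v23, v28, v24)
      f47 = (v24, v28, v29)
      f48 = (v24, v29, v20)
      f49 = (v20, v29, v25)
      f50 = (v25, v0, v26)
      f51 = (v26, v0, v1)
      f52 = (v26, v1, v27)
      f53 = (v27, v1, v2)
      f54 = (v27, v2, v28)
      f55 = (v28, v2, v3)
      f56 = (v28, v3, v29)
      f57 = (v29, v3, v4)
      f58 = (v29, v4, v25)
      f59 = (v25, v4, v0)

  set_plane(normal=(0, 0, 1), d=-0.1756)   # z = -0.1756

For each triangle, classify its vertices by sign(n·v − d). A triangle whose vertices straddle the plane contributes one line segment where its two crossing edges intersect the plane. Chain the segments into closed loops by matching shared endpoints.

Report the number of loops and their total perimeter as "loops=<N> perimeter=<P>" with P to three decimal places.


Straddling triangles (24 of 60):
  (v2,v7,v3) [++-] → (1.29749, 0.259648, -0.1756)–(1.4474, 0, -0.1756)  len=0.2998
  (v3,v7,v8) [-+-] → (1.29749, 0.259648, -0.1756)–(0.7237, 1.2535, -0.1756)  len=1.1476
  (v4,v9,v0) [--+] → (1.87716, 0.632631, -0.1756)–(2.24241, 0, -0.1756)  len=0.7305
  (v0,v9,v5) [+-+] → (1.87716, 0.632631, -0.1756)–(1.1212, 1.942, -0.1756)  len=1.5119
  (v7,v12,v8) [++-] → (0.423888, 1.2535, -0.1756)–(0.7237, 1.2535, -0.1756)  len=0.2998
  (v8,v12,v13) [-+-] → (0.423888, 1.2535, -0.1756)–(-0.7237, 1.2535, -0.1756)  len=1.1476
  (v9,v14,v5) [--+] → (0.390709, 1.942, -0.1756)–(1.1212, 1.942, -0.1756)  len=0.7305
  (v5,v14,v10) [+-+] → (0.390709, 1.942, -0.1756)–(-1.1212, 1.942, -0.1756)  len=1.5119
  (v12,v17,v13) [++-] → (-0.873606, 0.993852, -0.1756)–(-0.7237, 1.2535, -0.1756)  len=0.2998
  (v13,v17,v18) [-+-] → (-0.873606, 0.993852, -0.1756)–(-1.4474, 0, -0.1756)  len=1.1476
  (v14,v19,v10) [--+] → (-1.48645, 1.30937, -0.1756)–(-1.1212, 1.942, -0.1756)  len=0.7305
  (v10,v19,v15) [+-+] → (-1.48645, 1.30937, -0.1756)–(-2.24241, 0, -0.1756)  len=1.5119
  (v17,v22,v18) [++-] → (-1.29749, -0.259648, -0.1756)–(-1.4474, 0, -0.1756)  len=0.2998
  (v18,v22,v23) [-+-] → (-1.29749, -0.259648, -0.1756)–(-0.7237, -1.2535, -0.1756)  len=1.1476
  (v19,v24,v15) [--+] → (-1.87716, -0.632631, -0.1756)–(-2.24241, 0, -0.1756)  len=0.7305
  (v15,v24,v20) [+-+] → (-1.87716, -0.632631, -0.1756)–(-1.1212, -1.942, -0.1756)  len=1.5119
  (v22,v27,v23) [++-] → (-0.423888, -1.2535, -0.1756)–(-0.7237, -1.2535, -0.1756)  len=0.2998
  (v23,v27,v28) [-+-] → (-0.423888, -1.2535, -0.1756)–(0.7237, -1.2535, -0.1756)  len=1.1476
  (v24,v29,v20) [--+] → (-0.390709, -1.942, -0.1756)–(-1.1212, -1.942, -0.1756)  len=0.7305
  (v20,v29,v25) [+-+] → (-0.390709, -1.942, -0.1756)–(1.1212, -1.942, -0.1756)  len=1.5119
  (v27,v2,v28) [++-] → (0.873606, -0.993852, -0.1756)–(0.7237, -1.2535, -0.1756)  len=0.2998
  (v28,v2,v3) [-+-] → (0.873606, -0.993852, -0.1756)–(1.4474, 0, -0.1756)  len=1.1476
  (v29,v4,v25) [--+] → (1.48645, -1.30937, -0.1756)–(1.1212, -1.942, -0.1756)  len=0.7305
  (v25,v4,v0) [+-+] → (1.48645, -1.30937, -0.1756)–(2.24241, 0, -0.1756)  len=1.5119

Chained into 2 loop(s):
  loop 1: 12 segments, perimeter = 8.6845
  loop 2: 12 segments, perimeter = 13.4545
Total perimeter = 22.139

loops=2 perimeter=22.139


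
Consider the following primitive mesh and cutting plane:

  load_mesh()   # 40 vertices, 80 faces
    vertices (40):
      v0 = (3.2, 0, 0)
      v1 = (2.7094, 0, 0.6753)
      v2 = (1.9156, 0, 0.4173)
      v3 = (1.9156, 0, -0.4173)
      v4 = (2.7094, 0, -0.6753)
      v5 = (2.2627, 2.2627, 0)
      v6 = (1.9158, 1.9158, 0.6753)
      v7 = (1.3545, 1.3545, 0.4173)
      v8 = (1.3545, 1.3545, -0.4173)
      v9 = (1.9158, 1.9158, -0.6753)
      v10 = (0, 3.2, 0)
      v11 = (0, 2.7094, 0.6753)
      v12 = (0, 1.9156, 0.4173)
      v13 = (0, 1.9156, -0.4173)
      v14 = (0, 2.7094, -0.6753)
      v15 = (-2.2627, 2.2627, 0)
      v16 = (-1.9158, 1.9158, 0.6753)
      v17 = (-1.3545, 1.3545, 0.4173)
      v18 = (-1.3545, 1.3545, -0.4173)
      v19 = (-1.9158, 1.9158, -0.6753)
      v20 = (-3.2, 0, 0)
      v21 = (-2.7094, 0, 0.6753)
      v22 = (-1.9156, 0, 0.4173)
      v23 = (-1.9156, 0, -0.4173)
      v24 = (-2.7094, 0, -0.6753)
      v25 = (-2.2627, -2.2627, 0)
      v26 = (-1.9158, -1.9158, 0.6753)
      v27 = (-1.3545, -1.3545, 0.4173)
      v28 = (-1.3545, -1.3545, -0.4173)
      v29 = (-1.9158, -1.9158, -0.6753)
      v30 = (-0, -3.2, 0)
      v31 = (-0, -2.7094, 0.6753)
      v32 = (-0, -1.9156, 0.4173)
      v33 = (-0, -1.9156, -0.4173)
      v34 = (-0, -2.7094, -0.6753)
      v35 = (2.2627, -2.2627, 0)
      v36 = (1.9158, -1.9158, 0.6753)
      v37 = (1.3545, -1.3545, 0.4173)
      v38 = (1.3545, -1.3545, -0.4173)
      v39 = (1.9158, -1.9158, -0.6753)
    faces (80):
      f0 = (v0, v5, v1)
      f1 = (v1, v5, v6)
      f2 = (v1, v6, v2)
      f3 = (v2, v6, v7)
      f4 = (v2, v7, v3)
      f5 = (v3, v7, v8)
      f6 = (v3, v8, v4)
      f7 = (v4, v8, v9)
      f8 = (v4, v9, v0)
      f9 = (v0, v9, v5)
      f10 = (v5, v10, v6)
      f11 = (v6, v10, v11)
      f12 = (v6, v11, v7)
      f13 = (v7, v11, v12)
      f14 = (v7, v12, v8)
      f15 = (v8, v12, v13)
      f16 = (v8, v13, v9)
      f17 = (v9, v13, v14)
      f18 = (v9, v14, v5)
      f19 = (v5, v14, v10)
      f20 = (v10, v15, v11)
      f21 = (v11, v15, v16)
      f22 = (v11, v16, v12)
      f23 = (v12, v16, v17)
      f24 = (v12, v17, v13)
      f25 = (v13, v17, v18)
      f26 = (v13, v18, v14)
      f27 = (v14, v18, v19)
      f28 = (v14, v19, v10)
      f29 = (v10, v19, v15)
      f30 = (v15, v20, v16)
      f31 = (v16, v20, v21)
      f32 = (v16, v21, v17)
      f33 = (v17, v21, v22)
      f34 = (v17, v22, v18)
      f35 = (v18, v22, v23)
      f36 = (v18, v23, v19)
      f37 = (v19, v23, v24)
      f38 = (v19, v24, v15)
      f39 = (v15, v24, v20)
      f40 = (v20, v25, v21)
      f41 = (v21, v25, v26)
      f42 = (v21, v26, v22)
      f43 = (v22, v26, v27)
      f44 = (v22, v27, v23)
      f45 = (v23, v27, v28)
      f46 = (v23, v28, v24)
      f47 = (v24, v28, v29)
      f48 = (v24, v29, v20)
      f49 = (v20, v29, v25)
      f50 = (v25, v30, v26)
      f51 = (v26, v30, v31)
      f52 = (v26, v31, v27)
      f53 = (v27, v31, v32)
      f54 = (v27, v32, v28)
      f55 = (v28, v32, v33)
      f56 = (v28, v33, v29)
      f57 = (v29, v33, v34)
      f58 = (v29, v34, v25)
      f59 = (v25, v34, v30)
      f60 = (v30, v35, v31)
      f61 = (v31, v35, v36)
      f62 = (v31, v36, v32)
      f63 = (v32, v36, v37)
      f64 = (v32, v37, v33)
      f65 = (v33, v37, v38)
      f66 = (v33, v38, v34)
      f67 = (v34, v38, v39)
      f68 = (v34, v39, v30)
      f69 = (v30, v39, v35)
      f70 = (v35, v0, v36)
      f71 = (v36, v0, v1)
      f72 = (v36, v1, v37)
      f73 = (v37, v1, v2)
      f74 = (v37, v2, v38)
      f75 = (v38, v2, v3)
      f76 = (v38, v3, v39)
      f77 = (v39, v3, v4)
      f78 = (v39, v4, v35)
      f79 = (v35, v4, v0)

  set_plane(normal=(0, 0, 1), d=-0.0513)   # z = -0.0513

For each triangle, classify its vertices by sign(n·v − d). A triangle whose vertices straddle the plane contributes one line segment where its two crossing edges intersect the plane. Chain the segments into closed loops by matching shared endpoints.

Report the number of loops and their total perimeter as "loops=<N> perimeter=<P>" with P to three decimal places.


loops=2 perimeter=31.094

Straddling triangles (32 of 80):
  (v2,v7,v3) [++-] → (1.66954, 0.593994, -0.0513)–(1.9156, 0, -0.0513)  len=0.6429
  (v3,v7,v8) [-+-] → (1.66954, 0.593994, -0.0513)–(1.3545, 1.3545, -0.0513)  len=0.8232
  (v4,v9,v0) [--+] → (3.10244, 0.145536, -0.0513)–(3.16273, 0, -0.0513)  len=0.1575
  (v0,v9,v5) [+-+] → (3.10244, 0.145536, -0.0513)–(2.23635, 2.23635, -0.0513)  len=2.2631
  (v7,v12,v8) [++-] → (0.760506, 1.60056, -0.0513)–(1.3545, 1.3545, -0.0513)  len=0.6429
  (v8,v12,v13) [-+-] → (0.760506, 1.60056, -0.0513)–(0, 1.9156, -0.0513)  len=0.8232
  (v9,v14,v5) [--+] → (2.09081, 2.29663, -0.0513)–(2.23635, 2.23635, -0.0513)  len=0.1575
  (v5,v14,v10) [+-+] → (2.09081, 2.29663, -0.0513)–(0, 3.16273, -0.0513)  len=2.2631
  (v12,v17,v13) [++-] → (-0.593994, 1.66954, -0.0513)–(0, 1.9156, -0.0513)  len=0.6429
  (v13,v17,v18) [-+-] → (-0.593994, 1.66954, -0.0513)–(-1.3545, 1.3545, -0.0513)  len=0.8232
  (v14,v19,v10) [--+] → (-0.145536, 3.10244, -0.0513)–(0, 3.16273, -0.0513)  len=0.1575
  (v10,v19,v15) [+-+] → (-0.145536, 3.10244, -0.0513)–(-2.23635, 2.23635, -0.0513)  len=2.2631
  (v17,v22,v18) [++-] → (-1.60056, 0.760506, -0.0513)–(-1.3545, 1.3545, -0.0513)  len=0.6429
  (v18,v22,v23) [-+-] → (-1.60056, 0.760506, -0.0513)–(-1.9156, 0, -0.0513)  len=0.8232
  (v19,v24,v15) [--+] → (-2.29663, 2.09081, -0.0513)–(-2.23635, 2.23635, -0.0513)  len=0.1575
  (v15,v24,v20) [+-+] → (-2.29663, 2.09081, -0.0513)–(-3.16273, 0, -0.0513)  len=2.2631
  (v22,v27,v23) [++-] → (-1.66954, -0.593994, -0.0513)–(-1.9156, 0, -0.0513)  len=0.6429
  (v23,v27,v28) [-+-] → (-1.66954, -0.593994, -0.0513)–(-1.3545, -1.3545, -0.0513)  len=0.8232
  (v24,v29,v20) [--+] → (-3.10244, -0.145536, -0.0513)–(-3.16273, 0, -0.0513)  len=0.1575
  (v20,v29,v25) [+-+] → (-3.10244, -0.145536, -0.0513)–(-2.23635, -2.23635, -0.0513)  len=2.2631
  (v27,v32,v28) [++-] → (-0.760506, -1.60056, -0.0513)–(-1.3545, -1.3545, -0.0513)  len=0.6429
  (v28,v32,v33) [-+-] → (-0.760506, -1.60056, -0.0513)–(0, -1.9156, -0.0513)  len=0.8232
  (v29,v34,v25) [--+] → (-2.09081, -2.29663, -0.0513)–(-2.23635, -2.23635, -0.0513)  len=0.1575
  (v25,v34,v30) [+-+] → (-2.09081, -2.29663, -0.0513)–(0, -3.16273, -0.0513)  len=2.2631
  (v32,v37,v33) [++-] → (0.593994, -1.66954, -0.0513)–(0, -1.9156, -0.0513)  len=0.6429
  (v33,v37,v38) [-+-] → (0.593994, -1.66954, -0.0513)–(1.3545, -1.3545, -0.0513)  len=0.8232
  (v34,v39,v30) [--+] → (0.145536, -3.10244, -0.0513)–(0, -3.16273, -0.0513)  len=0.1575
  (v30,v39,v35) [+-+] → (0.145536, -3.10244, -0.0513)–(2.23635, -2.23635, -0.0513)  len=2.2631
  (v37,v2,v38) [++-] → (1.60056, -0.760506, -0.0513)–(1.3545, -1.3545, -0.0513)  len=0.6429
  (v38,v2,v3) [-+-] → (1.60056, -0.760506, -0.0513)–(1.9156, 0, -0.0513)  len=0.8232
  (v39,v4,v35) [--+] → (2.29663, -2.09081, -0.0513)–(2.23635, -2.23635, -0.0513)  len=0.1575
  (v35,v4,v0) [+-+] → (2.29663, -2.09081, -0.0513)–(3.16273, 0, -0.0513)  len=2.2631

Chained into 2 loop(s):
  loop 1: 16 segments, perimeter = 11.7289
  loop 2: 16 segments, perimeter = 19.3650
Total perimeter = 31.094
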